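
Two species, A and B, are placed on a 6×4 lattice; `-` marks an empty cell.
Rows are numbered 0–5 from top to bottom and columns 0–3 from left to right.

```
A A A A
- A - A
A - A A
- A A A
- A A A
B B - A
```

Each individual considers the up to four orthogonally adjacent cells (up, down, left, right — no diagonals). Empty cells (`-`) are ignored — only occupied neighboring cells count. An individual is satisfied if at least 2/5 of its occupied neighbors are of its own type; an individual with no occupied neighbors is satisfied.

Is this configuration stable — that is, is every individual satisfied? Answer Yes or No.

Yes

(0,0)A 1/1 satisfied
(0,1)A 3/3 satisfied
(0,2)A 2/2 satisfied
(0,3)A 2/2 satisfied
(1,1)A 1/1 satisfied
(1,3)A 2/2 satisfied
(2,0)A 0/0 satisfied
(2,2)A 2/2 satisfied
(2,3)A 3/3 satisfied
(3,1)A 2/2 satisfied
(3,2)A 4/4 satisfied
(3,3)A 3/3 satisfied
(4,1)A 2/3 satisfied
(4,2)A 3/3 satisfied
(4,3)A 3/3 satisfied
(5,0)B 1/1 satisfied
(5,1)B 1/2 satisfied
(5,3)A 1/1 satisfied
All meet the threshold, so the configuration is stable.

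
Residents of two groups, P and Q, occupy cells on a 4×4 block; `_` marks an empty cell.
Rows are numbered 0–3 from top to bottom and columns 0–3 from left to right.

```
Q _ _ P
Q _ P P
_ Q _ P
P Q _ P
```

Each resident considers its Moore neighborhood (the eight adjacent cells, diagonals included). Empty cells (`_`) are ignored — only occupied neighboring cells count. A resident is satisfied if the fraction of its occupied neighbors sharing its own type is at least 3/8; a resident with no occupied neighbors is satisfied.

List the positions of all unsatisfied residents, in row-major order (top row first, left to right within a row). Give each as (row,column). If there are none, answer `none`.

(3,0)

(0,0)Q 1/1 ok
(0,3)P 2/2 ok
(1,0)Q 2/2 ok
(1,2)P 3/4 ok
(1,3)P 3/3 ok
(2,1)Q 2/4 ok
(2,3)P 3/3 ok
(3,0)P 0/2 unhappy
(3,1)Q 1/2 ok
(3,3)P 1/1 ok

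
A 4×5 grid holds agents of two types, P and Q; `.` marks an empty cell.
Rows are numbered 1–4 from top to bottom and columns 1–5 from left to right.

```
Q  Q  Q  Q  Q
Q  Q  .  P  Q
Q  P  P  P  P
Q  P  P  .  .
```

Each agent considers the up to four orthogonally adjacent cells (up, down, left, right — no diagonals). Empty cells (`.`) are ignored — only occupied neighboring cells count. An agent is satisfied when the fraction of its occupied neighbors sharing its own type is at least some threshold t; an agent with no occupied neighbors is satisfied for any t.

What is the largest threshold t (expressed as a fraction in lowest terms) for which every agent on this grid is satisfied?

(1,1)Q 2/2
(1,2)Q 3/3
(1,3)Q 2/2
(1,4)Q 2/3
(1,5)Q 2/2
(2,1)Q 3/3
(2,2)Q 2/3
(2,4)P 1/3
(2,5)Q 1/3
(3,1)Q 2/3
(3,2)P 2/4
(3,3)P 3/3
(3,4)P 3/3
(3,5)P 1/2
(4,1)Q 1/2
(4,2)P 2/3
(4,3)P 2/2
The smallest same-type fraction is 1/3 at (2,4), which reduces to 1/3. Any threshold above that leaves this agent unsatisfied.

1/3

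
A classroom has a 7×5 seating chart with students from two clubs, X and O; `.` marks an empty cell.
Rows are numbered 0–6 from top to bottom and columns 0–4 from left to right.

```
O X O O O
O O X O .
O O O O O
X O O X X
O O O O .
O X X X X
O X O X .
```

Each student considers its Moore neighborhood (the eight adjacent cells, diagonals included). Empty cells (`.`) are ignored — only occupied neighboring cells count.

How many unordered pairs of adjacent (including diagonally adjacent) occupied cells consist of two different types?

Scan each occupied cell's neighbors to the right and below (and the two forward diagonals) so each pair is counted once.
Row 0: O(0,0)–X(0,1)≠ O(0,0)–O(1,0)= O(0,0)–O(1,1)= X(0,1)–O(0,2)≠ X(0,1)–O(1,1)≠ X(0,1)–X(1,2)= X(0,1)–O(1,0)≠ O(0,2)–O(0,3)= O(0,2)–X(1,2)≠ O(0,2)–O(1,3)= O(0,2)–O(1,1)= O(0,3)–O(0,4)= O(0,3)–O(1,3)= O(0,3)–X(1,2)≠ O(0,4)–O(1,3)=  → 6/15 unlike.
Row 1: O(1,0)–O(1,1)= O(1,0)–O(2,0)= O(1,0)–O(2,1)= O(1,1)–X(1,2)≠ O(1,1)–O(2,1)= O(1,1)–O(2,2)= O(1,1)–O(2,0)= X(1,2)–O(1,3)≠ X(1,2)–O(2,2)≠ X(1,2)–O(2,3)≠ X(1,2)–O(2,1)≠ O(1,3)–O(2,3)= O(1,3)–O(2,4)= O(1,3)–O(2,2)=  → 5/14 unlike.
Row 2: O(2,0)–O(2,1)= O(2,0)–X(3,0)≠ O(2,0)–O(3,1)= O(2,1)–O(2,2)= O(2,1)–O(3,1)= O(2,1)–O(3,2)= O(2,1)–X(3,0)≠ O(2,2)–O(2,3)= O(2,2)–O(3,2)= O(2,2)–X(3,3)≠ O(2,2)–O(3,1)= O(2,3)–O(2,4)= O(2,3)–X(3,3)≠ O(2,3)–X(3,4)≠ O(2,3)–O(3,2)= O(2,4)–X(3,4)≠ O(2,4)–X(3,3)≠  → 7/17 unlike.
Row 3: X(3,0)–O(3,1)≠ X(3,0)–O(4,0)≠ X(3,0)–O(4,1)≠ O(3,1)–O(3,2)= O(3,1)–O(4,1)= O(3,1)–O(4,2)= O(3,1)–O(4,0)= O(3,2)–X(3,3)≠ O(3,2)–O(4,2)= O(3,2)–O(4,3)= O(3,2)–O(4,1)= X(3,3)–X(3,4)= X(3,3)–O(4,3)≠ X(3,3)–O(4,2)≠ X(3,4)–O(4,3)≠  → 7/15 unlike.
Row 4: O(4,0)–O(4,1)= O(4,0)–O(5,0)= O(4,0)–X(5,1)≠ O(4,1)–O(4,2)= O(4,1)–X(5,1)≠ O(4,1)–X(5,2)≠ O(4,1)–O(5,0)= O(4,2)–O(4,3)= O(4,2)–X(5,2)≠ O(4,2)–X(5,3)≠ O(4,2)–X(5,1)≠ O(4,3)–X(5,3)≠ O(4,3)–X(5,4)≠ O(4,3)–X(5,2)≠  → 9/14 unlike.
Row 5: O(5,0)–X(5,1)≠ O(5,0)–O(6,0)= O(5,0)–X(6,1)≠ X(5,1)–X(5,2)= X(5,1)–X(6,1)= X(5,1)–O(6,2)≠ X(5,1)–O(6,0)≠ X(5,2)–X(5,3)= X(5,2)–O(6,2)≠ X(5,2)–X(6,3)= X(5,2)–X(6,1)= X(5,3)–X(5,4)= X(5,3)–X(6,3)= X(5,3)–O(6,2)≠ X(5,4)–X(6,3)=  → 6/15 unlike.
Row 6: O(6,0)–X(6,1)≠ X(6,1)–O(6,2)≠ O(6,2)–X(6,3)≠  → 3/3 unlike.
Total adjacent occupied pairs: 93; unlike-type pairs: 43.

43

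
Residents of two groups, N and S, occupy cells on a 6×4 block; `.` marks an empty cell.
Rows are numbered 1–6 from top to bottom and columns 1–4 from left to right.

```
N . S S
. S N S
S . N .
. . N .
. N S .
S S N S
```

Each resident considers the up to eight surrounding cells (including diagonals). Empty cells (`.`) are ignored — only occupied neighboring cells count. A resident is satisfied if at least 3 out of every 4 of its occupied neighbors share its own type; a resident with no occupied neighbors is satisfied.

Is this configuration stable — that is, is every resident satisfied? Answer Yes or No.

(1,1)N 0/1 not
(1,3)S 3/4 satisfied
(1,4)S 2/3 not
(2,2)S 2/5 not
(2,3)N 1/5 not
(2,4)S 2/4 not
(3,1)S 1/1 satisfied
(3,3)N 2/4 not
(4,3)N 2/3 not
(5,2)N 2/5 not
(5,3)S 2/5 not
(6,1)S 1/2 not
(6,2)S 2/4 not
(6,3)N 1/4 not
(6,4)S 1/2 not
For instance (1,1) has only 0/1 same-type neighbors, below 3/4.

No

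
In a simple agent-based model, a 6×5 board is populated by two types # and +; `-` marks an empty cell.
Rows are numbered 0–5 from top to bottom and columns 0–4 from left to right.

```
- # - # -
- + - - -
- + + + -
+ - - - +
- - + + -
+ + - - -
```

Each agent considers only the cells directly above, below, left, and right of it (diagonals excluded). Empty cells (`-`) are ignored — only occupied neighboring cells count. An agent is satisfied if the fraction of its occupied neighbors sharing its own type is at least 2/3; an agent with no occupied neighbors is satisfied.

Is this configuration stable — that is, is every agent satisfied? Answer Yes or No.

Row 0: (0,1)# 0/1 not · (0,3)# 0/0 satisfied
Row 1: (1,1)+ 1/2 not
Row 2: (2,1)+ 2/2 satisfied · (2,2)+ 2/2 satisfied · (2,3)+ 1/1 satisfied
Row 3: (3,0)+ 0/0 satisfied · (3,4)+ 0/0 satisfied
Row 4: (4,2)+ 1/1 satisfied · (4,3)+ 1/1 satisfied
Row 5: (5,0)+ 1/1 satisfied · (5,1)+ 1/1 satisfied
For instance (0,1) has only 0/1 same-type neighbors, below 2/3.

No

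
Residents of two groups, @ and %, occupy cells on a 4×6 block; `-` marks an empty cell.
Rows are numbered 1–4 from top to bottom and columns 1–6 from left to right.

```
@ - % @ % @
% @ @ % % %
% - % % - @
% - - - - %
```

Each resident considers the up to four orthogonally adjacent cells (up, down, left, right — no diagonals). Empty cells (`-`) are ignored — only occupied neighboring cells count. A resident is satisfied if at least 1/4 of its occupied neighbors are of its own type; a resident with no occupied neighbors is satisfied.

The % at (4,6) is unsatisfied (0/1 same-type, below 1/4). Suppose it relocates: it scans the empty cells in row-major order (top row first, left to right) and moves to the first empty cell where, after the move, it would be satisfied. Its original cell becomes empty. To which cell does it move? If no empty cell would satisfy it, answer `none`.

(1,2)

Vacating (4,6). Empty cells in order:
  (1,2): 1/3 same-type → satisfied — stop here.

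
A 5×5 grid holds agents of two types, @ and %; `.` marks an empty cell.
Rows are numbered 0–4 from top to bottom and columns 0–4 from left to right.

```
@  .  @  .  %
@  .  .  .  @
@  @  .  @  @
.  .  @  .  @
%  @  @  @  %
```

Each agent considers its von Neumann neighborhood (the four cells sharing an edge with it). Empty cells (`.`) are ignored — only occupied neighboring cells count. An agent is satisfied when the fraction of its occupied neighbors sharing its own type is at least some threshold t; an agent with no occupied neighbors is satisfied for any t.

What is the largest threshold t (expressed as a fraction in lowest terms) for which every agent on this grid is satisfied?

(0,0)@ 1/1
(0,2)@ — no occupied neighbors
(0,4)% 0/1
(1,0)@ 2/2
(1,4)@ 1/2
(2,0)@ 2/2
(2,1)@ 1/1
(2,3)@ 1/1
(2,4)@ 3/3
(3,2)@ 1/1
(3,4)@ 1/2
(4,0)% 0/1
(4,1)@ 1/2
(4,2)@ 3/3
(4,3)@ 1/2
(4,4)% 0/2
The smallest same-type fraction is 0/1 at (0,4), which reduces to 0/1. Any threshold above that leaves this agent unsatisfied.

0/1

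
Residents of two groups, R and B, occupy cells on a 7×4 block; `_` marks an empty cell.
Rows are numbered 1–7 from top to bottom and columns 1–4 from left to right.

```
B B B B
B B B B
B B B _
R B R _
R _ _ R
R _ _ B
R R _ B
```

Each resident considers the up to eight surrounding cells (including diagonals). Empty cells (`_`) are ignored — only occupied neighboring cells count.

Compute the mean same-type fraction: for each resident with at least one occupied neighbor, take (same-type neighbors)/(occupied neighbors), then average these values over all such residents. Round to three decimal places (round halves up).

(1,1)B 3/3
(1,2)B 5/5
(1,3)B 5/5
(1,4)B 3/3
(2,1)B 5/5
(2,2)B 8/8
(2,3)B 7/7
(2,4)B 4/4
(3,1)B 4/5
(3,2)B 6/8
(3,3)B 5/6
(4,1)R 1/4
(4,2)B 3/6
(4,3)R 1/4
(5,1)R 2/3
(5,4)R 1/2
(6,1)R 3/3
(6,4)B 1/2
(7,1)R 2/2
(7,2)R 2/2
(7,4)B 1/1
Sum over 21 residents: 3/3 + 5/5 + 5/5 + 3/3 + 5/5 + 8/8 + 7/7 + 4/4 + 4/5 + 6/8 + 5/6 + 1/4 + 3/6 + 1/4 + 2/3 + 1/2 + 3/3 + 1/2 + 2/2 + 2/2 + 1/1 = 341/20; mean = 341/20 ÷ 21 = 341/420 = 0.811904… → 0.812.

0.812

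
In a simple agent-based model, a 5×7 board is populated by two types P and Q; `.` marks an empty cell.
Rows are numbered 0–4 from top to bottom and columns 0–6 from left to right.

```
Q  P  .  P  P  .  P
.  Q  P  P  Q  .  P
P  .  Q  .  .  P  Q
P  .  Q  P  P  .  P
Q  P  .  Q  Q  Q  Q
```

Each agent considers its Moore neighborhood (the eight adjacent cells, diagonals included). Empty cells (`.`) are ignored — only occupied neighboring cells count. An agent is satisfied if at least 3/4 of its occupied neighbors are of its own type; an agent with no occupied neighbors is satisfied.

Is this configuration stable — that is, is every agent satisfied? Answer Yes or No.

No

(0,0)Q 1/2 ✗
(0,1)P 1/3 ✗
(0,3)P 3/4 ✓
(0,4)P 2/3 ✗
(0,6)P 1/1 ✓
(1,1)Q 2/5 ✗
(1,2)P 3/5 ✗
(1,3)P 3/5 ✗
(1,4)Q 0/4 ✗
(1,6)P 2/3 ✗
(2,0)P 1/2 ✗
(2,2)Q 2/5 ✗
(2,5)P 3/5 ✗
(2,6)Q 0/3 ✗
(3,0)P 2/3 ✗
(3,2)Q 2/4 ✗
(3,3)P 1/5 ✗
(3,4)P 2/5 ✗
(3,6)P 1/4 ✗
(4,0)Q 0/2 ✗
(4,1)P 1/3 ✗
(4,3)Q 2/4 ✗
(4,4)Q 2/4 ✗
(4,5)Q 2/4 ✗
(4,6)Q 1/2 ✗
For instance (0,0) has only 1/2 same-type neighbors, below 3/4.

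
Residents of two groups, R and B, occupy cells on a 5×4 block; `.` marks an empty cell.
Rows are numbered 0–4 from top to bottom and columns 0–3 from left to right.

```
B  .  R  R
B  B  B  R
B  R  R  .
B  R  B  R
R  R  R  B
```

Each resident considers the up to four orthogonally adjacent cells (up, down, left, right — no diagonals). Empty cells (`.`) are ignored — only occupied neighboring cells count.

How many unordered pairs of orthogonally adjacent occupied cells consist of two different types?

Scan each occupied cell's neighbors to the right and below so each pair is counted once.
Row 0: B(0,0)–B(1,0)= R(0,2)–R(0,3)= R(0,2)–B(1,2)≠ R(0,3)–R(1,3)=  → 1/4 unlike.
Row 1: B(1,0)–B(1,1)= B(1,0)–B(2,0)= B(1,1)–B(1,2)= B(1,1)–R(2,1)≠ B(1,2)–R(1,3)≠ B(1,2)–R(2,2)≠  → 3/6 unlike.
Row 2: B(2,0)–R(2,1)≠ B(2,0)–B(3,0)= R(2,1)–R(2,2)= R(2,1)–R(3,1)= R(2,2)–B(3,2)≠  → 2/5 unlike.
Row 3: B(3,0)–R(3,1)≠ B(3,0)–R(4,0)≠ R(3,1)–B(3,2)≠ R(3,1)–R(4,1)= B(3,2)–R(3,3)≠ B(3,2)–R(4,2)≠ R(3,3)–B(4,3)≠  → 6/7 unlike.
Row 4: R(4,0)–R(4,1)= R(4,1)–R(4,2)= R(4,2)–B(4,3)≠  → 1/3 unlike.
Total adjacent occupied pairs: 25; unlike-type pairs: 13.

13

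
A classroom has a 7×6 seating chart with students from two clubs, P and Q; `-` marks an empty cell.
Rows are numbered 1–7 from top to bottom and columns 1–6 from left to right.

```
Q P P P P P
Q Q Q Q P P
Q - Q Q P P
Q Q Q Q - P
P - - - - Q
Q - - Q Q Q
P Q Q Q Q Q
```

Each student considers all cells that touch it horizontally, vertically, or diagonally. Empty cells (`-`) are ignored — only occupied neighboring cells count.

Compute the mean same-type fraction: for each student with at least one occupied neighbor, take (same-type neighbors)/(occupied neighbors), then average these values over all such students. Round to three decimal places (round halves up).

0.725

Row 1: (1,1)Q 2/3 · (1,2)P 1/5 · (1,3)P 2/5 · (1,4)P 3/5 · (1,5)P 4/5 · (1,6)P 3/3
Row 2: (2,1)Q 3/4 · (2,2)Q 5/7 · (2,3)Q 4/7 · (2,4)Q 3/8 · (2,5)P 6/8 · (2,6)P 5/5
Row 3: (3,1)Q 4/4 · (3,3)Q 7/7 · (3,4)Q 5/7 · (3,5)P 4/7 · (3,6)P 4/4
Row 4: (4,1)Q 2/3 · (4,2)Q 4/5 · (4,3)Q 4/4 · (4,4)Q 3/4 · (4,6)P 2/3
Row 5: (5,1)P 0/3 · (5,6)Q 2/3
Row 6: (6,1)Q 1/3 · (6,4)Q 4/4 · (6,5)Q 6/6 · (6,6)Q 4/4
Row 7: (7,1)P 0/2 · (7,2)Q 2/3 · (7,3)Q 3/3 · (7,4)Q 4/4 · (7,5)Q 5/5 · (7,6)Q 3/3
Sum over 34 students: 2/3 + 1/5 + 2/5 + 3/5 + 4/5 + 3/3 + 3/4 + 5/7 + 4/7 + 3/8 + 6/8 + 5/5 + 4/4 + 7/7 + 5/7 + 4/7 + 4/4 + 2/3 + 4/5 + 4/4 + 3/4 + 2/3 + 0/3 + 2/3 + 1/3 + 4/4 + 6/6 + 4/4 + 0/2 + 2/3 + 3/3 + 4/4 + 5/5 + 3/3 = 20717/840; mean = 20717/840 ÷ 34 = 20717/28560 = 0.725385… → 0.725.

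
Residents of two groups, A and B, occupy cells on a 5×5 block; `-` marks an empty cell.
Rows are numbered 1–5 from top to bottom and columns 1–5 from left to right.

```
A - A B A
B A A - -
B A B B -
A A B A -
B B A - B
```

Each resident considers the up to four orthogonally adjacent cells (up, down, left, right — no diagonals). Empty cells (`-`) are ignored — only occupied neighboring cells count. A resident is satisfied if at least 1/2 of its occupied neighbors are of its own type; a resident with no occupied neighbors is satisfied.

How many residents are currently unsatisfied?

10

(1,1)A 0/1 ✗
(1,3)A 1/2 ✓
(1,4)B 0/2 ✗
(1,5)A 0/1 ✗
(2,1)B 1/3 ✗
(2,2)A 2/3 ✓
(2,3)A 2/3 ✓
(3,1)B 1/3 ✗
(3,2)A 2/4 ✓
(3,3)B 2/4 ✓
(3,4)B 1/2 ✓
(4,1)A 1/3 ✗
(4,2)A 2/4 ✓
(4,3)B 1/4 ✗
(4,4)A 0/2 ✗
(5,1)B 1/2 ✓
(5,2)B 1/3 ✗
(5,3)A 0/2 ✗
(5,5)B 0/0 ✓
Unsatisfied: (1,1), (1,4), (1,5), (2,1), (3,1), (4,1), (4,3), (4,4), (5,2), (5,3) — 10 in total.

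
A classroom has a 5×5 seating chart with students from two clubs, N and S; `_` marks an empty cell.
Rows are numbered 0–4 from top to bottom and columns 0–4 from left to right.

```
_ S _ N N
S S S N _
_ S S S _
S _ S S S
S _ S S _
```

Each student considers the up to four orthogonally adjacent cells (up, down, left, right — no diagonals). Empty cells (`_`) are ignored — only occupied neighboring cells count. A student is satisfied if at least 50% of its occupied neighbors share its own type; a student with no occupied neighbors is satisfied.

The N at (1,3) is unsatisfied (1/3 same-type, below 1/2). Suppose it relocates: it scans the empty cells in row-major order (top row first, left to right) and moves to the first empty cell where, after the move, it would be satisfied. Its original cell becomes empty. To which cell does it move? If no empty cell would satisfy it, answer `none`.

(1,4)

Vacating (1,3). Empty cells in order:
  (0,0): 0/2 same-type → still unsatisfied.
  (0,2): 1/3 same-type → still unsatisfied.
  (1,4): 1/1 same-type → satisfied — stop here.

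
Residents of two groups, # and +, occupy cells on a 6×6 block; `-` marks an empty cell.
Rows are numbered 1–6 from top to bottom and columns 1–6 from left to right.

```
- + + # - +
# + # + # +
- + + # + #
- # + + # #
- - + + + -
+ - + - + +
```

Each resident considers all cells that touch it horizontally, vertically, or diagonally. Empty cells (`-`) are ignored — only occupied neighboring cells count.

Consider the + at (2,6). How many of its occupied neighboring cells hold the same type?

Occupied neighbors of (2,6): (1,6)=+, (2,5)=#, (3,5)=+, (3,6)=#.
Same type (+): 2 of 4.

2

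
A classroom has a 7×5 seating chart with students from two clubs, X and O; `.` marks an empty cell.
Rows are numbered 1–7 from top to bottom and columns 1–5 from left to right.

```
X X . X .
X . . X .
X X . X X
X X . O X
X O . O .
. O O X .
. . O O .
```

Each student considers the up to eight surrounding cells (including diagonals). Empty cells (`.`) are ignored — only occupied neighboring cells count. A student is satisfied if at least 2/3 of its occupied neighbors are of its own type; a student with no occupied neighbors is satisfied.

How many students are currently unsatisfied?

(1,1)X 2/2 satisfied
(1,2)X 2/2 satisfied
(1,4)X 1/1 satisfied
(2,1)X 4/4 satisfied
(2,4)X 3/3 satisfied
(3,1)X 4/4 satisfied
(3,2)X 4/4 satisfied
(3,4)X 3/4 satisfied
(3,5)X 3/4 satisfied
(4,1)X 4/5 satisfied
(4,2)X 4/5 satisfied
(4,4)O 1/4 not
(4,5)X 2/4 not
(5,1)X 2/4 not
(5,2)O 2/5 not
(5,4)O 2/4 not
(6,2)O 3/4 satisfied
(6,3)O 5/6 satisfied
(6,4)X 0/4 not
(7,3)O 3/4 satisfied
(7,4)O 2/3 satisfied
Unsatisfied: (4,4), (4,5), (5,1), (5,2), (5,4), (6,4) — 6 in total.

6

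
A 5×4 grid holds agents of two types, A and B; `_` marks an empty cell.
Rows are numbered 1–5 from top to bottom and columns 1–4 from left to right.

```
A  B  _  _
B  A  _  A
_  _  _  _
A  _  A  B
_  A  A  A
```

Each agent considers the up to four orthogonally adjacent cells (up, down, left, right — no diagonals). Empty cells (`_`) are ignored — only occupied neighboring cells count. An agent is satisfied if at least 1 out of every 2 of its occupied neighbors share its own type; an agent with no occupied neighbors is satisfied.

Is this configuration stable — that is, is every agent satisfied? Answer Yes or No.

No

Row 1: (1,1)A 0/2 unhappy · (1,2)B 0/2 unhappy
Row 2: (2,1)B 0/2 unhappy · (2,2)A 0/2 unhappy · (2,4)A 0/0 ok
Row 4: (4,1)A 0/0 ok · (4,3)A 1/2 ok · (4,4)B 0/2 unhappy
Row 5: (5,2)A 1/1 ok · (5,3)A 3/3 ok · (5,4)A 1/2 ok
For instance (1,1) has only 0/2 same-type neighbors, below 1/2.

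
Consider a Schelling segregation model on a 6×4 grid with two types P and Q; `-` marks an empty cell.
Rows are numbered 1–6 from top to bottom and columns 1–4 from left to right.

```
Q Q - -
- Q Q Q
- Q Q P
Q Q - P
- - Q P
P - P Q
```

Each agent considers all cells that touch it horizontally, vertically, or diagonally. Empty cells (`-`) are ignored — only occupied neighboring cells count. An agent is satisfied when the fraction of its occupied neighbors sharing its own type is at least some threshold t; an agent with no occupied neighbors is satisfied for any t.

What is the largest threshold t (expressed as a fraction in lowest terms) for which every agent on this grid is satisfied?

1/4

(1,1)Q 2/2
(1,2)Q 3/3
(2,2)Q 5/5
(2,3)Q 5/6
(2,4)Q 2/3
(3,2)Q 5/5
(3,3)Q 5/7
(3,4)P 1/4
(4,1)Q 2/2
(4,2)Q 4/4
(4,4)P 2/4
(5,3)Q 2/5
(5,4)P 2/4
(6,1)P — no occupied neighbors
(6,3)P 1/3
(6,4)Q 1/3
The smallest same-type fraction is 1/4 at (3,4), which reduces to 1/4. Any threshold above that leaves this agent unsatisfied.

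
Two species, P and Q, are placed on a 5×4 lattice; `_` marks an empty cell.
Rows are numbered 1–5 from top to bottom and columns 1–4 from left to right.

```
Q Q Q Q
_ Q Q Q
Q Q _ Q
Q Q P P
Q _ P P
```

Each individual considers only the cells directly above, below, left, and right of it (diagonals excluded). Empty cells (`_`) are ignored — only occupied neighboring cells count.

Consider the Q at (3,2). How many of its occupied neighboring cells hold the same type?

Occupied neighbors of (3,2): (2,2)=Q, (4,2)=Q, (3,1)=Q.
Same type (Q): 3 of 3.

3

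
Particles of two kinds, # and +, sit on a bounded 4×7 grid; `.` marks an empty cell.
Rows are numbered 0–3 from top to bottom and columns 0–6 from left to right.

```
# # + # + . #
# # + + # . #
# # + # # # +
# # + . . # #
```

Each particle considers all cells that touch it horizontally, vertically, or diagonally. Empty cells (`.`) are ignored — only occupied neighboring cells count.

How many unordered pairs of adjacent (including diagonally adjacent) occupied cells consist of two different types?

25

Scan each occupied cell's neighbors to the right and below (and the two forward diagonals) so each pair is counted once.
Row 0: #(0,0)–#(0,1)= #(0,0)–#(1,0)= #(0,0)–#(1,1)= #(0,1)–+(0,2)≠ #(0,1)–#(1,1)= #(0,1)–+(1,2)≠ #(0,1)–#(1,0)= +(0,2)–#(0,3)≠ +(0,2)–+(1,2)= +(0,2)–+(1,3)= +(0,2)–#(1,1)≠ #(0,3)–+(0,4)≠ #(0,3)–+(1,3)≠ #(0,3)–#(1,4)= #(0,3)–+(1,2)≠ +(0,4)–#(1,4)≠ +(0,4)–+(1,3)= #(0,6)–#(1,6)=  → 8/18 unlike.
Row 1: #(1,0)–#(1,1)= #(1,0)–#(2,0)= #(1,0)–#(2,1)= #(1,1)–+(1,2)≠ #(1,1)–#(2,1)= #(1,1)–+(2,2)≠ #(1,1)–#(2,0)= +(1,2)–+(1,3)= +(1,2)–+(2,2)= +(1,2)–#(2,3)≠ +(1,2)–#(2,1)≠ +(1,3)–#(1,4)≠ +(1,3)–#(2,3)≠ +(1,3)–#(2,4)≠ +(1,3)–+(2,2)= #(1,4)–#(2,4)= #(1,4)–#(2,5)= #(1,4)–#(2,3)= #(1,6)–+(2,6)≠ #(1,6)–#(2,5)=  → 8/20 unlike.
Row 2: #(2,0)–#(2,1)= #(2,0)–#(3,0)= #(2,0)–#(3,1)= #(2,1)–+(2,2)≠ #(2,1)–#(3,1)= #(2,1)–+(3,2)≠ #(2,1)–#(3,0)= +(2,2)–#(2,3)≠ +(2,2)–+(3,2)= +(2,2)–#(3,1)≠ #(2,3)–#(2,4)= #(2,3)–+(3,2)≠ #(2,4)–#(2,5)= #(2,4)–#(3,5)= #(2,5)–+(2,6)≠ #(2,5)–#(3,5)= #(2,5)–#(3,6)= +(2,6)–#(3,6)≠ +(2,6)–#(3,5)≠  → 8/19 unlike.
Row 3: #(3,0)–#(3,1)= #(3,1)–+(3,2)≠ #(3,5)–#(3,6)=  → 1/3 unlike.
Total adjacent occupied pairs: 60; unlike-type pairs: 25.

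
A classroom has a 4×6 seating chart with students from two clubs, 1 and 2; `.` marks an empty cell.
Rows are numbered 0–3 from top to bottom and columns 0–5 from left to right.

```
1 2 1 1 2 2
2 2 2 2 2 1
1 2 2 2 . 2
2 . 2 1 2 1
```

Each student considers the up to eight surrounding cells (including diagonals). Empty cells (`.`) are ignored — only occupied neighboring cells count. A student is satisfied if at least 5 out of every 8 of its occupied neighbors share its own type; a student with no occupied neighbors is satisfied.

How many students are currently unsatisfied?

13

(0,0)1 0/3 ✗
(0,1)2 3/5 ✗
(0,2)1 1/5 ✗
(0,3)1 1/5 ✗
(0,4)2 3/5 ✗
(0,5)2 2/3 ✓
(1,0)2 3/5 ✗
(1,1)2 5/8 ✓
(1,2)2 6/8 ✓
(1,3)2 5/7 ✓
(1,4)2 5/7 ✓
(1,5)1 0/4 ✗
(2,0)1 0/4 ✗
(2,1)2 6/7 ✓
(2,2)2 6/7 ✓
(2,3)2 6/7 ✓
(2,5)2 2/4 ✗
(3,0)2 1/2 ✗
(3,2)2 3/4 ✓
(3,3)1 0/4 ✗
(3,4)2 2/4 ✗
(3,5)1 0/2 ✗
Unsatisfied: (0,0), (0,1), (0,2), (0,3), (0,4), (1,0), (1,5), (2,0), (2,5), (3,0), (3,3), (3,4), (3,5) — 13 in total.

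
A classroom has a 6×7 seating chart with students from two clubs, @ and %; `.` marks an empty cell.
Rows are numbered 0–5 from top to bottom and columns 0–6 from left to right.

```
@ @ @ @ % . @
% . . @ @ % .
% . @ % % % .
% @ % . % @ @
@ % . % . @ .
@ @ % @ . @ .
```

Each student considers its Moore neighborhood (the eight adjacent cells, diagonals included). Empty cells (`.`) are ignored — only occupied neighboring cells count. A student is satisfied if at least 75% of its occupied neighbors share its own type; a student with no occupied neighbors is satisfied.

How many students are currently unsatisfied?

Row 0: (0,0)@ 1/2 not · (0,1)@ 2/3 not · (0,2)@ 3/3 satisfied · (0,3)@ 3/4 satisfied · (0,4)% 1/4 not · (0,6)@ 0/1 not
Row 1: (1,0)% 1/3 not · (1,3)@ 4/7 not · (1,4)@ 2/7 not · (1,5)% 3/5 not
Row 2: (2,0)% 2/3 not · (2,2)@ 2/4 not · (2,3)% 3/6 not · (2,4)% 4/7 not · (2,5)% 3/6 not
Row 3: (3,0)% 2/4 not · (3,1)@ 2/6 not · (3,2)% 3/5 not · (3,4)% 4/6 not · (3,5)@ 2/5 not · (3,6)@ 2/3 not
Row 4: (4,0)@ 3/5 not · (4,1)% 3/7 not · (4,3)% 3/4 satisfied · (4,5)@ 3/4 satisfied
Row 5: (5,0)@ 2/3 not · (5,1)@ 2/4 not · (5,2)% 2/4 not · (5,3)@ 0/2 not · (5,5)@ 1/1 satisfied
Unsatisfied: (0,0), (0,1), (0,4), (0,6), (1,0), (1,3), (1,4), (1,5), (2,0), (2,2), (2,3), (2,4), (2,5), (3,0), (3,1), (3,2), (3,4), (3,5), (3,6), (4,0), (4,1), (5,0), (5,1), (5,2), (5,3) — 25 in total.

25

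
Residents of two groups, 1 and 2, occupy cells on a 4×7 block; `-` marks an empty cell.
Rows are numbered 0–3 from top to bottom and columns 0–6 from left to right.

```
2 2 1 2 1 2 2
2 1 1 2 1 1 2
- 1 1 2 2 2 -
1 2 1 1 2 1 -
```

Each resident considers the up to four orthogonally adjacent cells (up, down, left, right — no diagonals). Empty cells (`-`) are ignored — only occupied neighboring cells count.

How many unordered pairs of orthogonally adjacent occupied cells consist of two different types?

20

Scan each occupied cell's neighbors to the right and below so each pair is counted once.
From row 0: 6 unlike of 13 pairs (running 6/13).
From row 1: 6 unlike of 11 pairs (running 12/24).
From row 2: 4 unlike of 9 pairs (running 16/33).
From row 3: 4 unlike of 5 pairs (running 20/38).
Total adjacent occupied pairs: 38; unlike-type pairs: 20.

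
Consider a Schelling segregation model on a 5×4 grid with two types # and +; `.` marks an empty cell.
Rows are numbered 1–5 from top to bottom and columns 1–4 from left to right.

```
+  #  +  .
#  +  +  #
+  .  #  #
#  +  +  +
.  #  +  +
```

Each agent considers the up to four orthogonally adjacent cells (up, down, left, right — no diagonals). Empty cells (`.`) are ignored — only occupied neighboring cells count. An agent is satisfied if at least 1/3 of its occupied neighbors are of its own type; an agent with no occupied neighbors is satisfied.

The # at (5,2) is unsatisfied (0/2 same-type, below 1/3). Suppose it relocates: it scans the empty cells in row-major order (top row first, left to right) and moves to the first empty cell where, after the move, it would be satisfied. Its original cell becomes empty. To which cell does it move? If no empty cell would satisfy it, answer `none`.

(1,4)

Vacating (5,2). Empty cells in order:
  (1,4): 1/2 same-type → satisfied — stop here.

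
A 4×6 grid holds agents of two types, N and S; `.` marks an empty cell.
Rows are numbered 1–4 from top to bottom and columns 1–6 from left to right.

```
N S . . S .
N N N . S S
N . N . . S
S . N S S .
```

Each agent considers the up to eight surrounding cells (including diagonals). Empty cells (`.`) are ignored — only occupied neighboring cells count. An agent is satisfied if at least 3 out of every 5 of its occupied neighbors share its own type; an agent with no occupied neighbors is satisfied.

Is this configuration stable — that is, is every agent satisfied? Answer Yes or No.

No

(1,1)N 2/3 satisfied
(1,2)S 0/4 not
(1,5)S 2/2 satisfied
(2,1)N 3/4 satisfied
(2,2)N 5/6 satisfied
(2,3)N 2/3 satisfied
(2,5)S 3/3 satisfied
(2,6)S 3/3 satisfied
(3,1)N 2/3 satisfied
(3,3)N 3/4 satisfied
(3,6)S 3/3 satisfied
(4,1)S 0/1 not
(4,3)N 1/2 not
(4,4)S 1/3 not
(4,5)S 2/2 satisfied
For instance (1,2) has only 0/4 same-type neighbors, below 3/5.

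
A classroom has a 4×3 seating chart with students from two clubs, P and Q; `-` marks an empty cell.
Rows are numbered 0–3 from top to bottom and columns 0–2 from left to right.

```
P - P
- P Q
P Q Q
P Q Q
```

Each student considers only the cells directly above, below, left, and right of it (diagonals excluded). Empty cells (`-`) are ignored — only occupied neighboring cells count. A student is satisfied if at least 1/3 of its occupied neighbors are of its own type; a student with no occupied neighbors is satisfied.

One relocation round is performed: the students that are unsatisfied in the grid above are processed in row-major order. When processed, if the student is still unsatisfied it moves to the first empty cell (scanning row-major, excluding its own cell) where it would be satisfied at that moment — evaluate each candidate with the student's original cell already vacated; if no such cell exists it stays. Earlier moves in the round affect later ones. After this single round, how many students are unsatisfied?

Initially unsatisfied (in order): (0,2), (1,1).
  (0,2) → (0,1).
  (1,1): now satisfied by earlier moves; stays.
Resulting grid:
P P -
- P Q
P Q Q
P Q Q
All satisfied now.

0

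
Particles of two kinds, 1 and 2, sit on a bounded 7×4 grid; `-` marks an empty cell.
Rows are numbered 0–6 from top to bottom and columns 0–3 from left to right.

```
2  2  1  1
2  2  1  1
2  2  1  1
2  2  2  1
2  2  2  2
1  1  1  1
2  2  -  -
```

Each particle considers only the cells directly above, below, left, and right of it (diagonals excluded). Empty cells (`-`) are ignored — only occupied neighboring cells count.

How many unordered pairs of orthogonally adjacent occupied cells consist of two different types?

12

Scan each occupied cell's neighbors to the right and below so each pair is counted once.
Row 0: 2(0,0)–2(0,1)= 2(0,0)–2(1,0)= 2(0,1)–1(0,2)≠ 2(0,1)–2(1,1)= 1(0,2)–1(0,3)= 1(0,2)–1(1,2)= 1(0,3)–1(1,3)=  → 1/7 unlike.
Row 1: 2(1,0)–2(1,1)= 2(1,0)–2(2,0)= 2(1,1)–1(1,2)≠ 2(1,1)–2(2,1)= 1(1,2)–1(1,3)= 1(1,2)–1(2,2)= 1(1,3)–1(2,3)=  → 1/7 unlike.
Row 2: 2(2,0)–2(2,1)= 2(2,0)–2(3,0)= 2(2,1)–1(2,2)≠ 2(2,1)–2(3,1)= 1(2,2)–1(2,3)= 1(2,2)–2(3,2)≠ 1(2,3)–1(3,3)=  → 2/7 unlike.
Row 3: 2(3,0)–2(3,1)= 2(3,0)–2(4,0)= 2(3,1)–2(3,2)= 2(3,1)–2(4,1)= 2(3,2)–1(3,3)≠ 2(3,2)–2(4,2)= 1(3,3)–2(4,3)≠  → 2/7 unlike.
Row 4: 2(4,0)–2(4,1)= 2(4,0)–1(5,0)≠ 2(4,1)–2(4,2)= 2(4,1)–1(5,1)≠ 2(4,2)–2(4,3)= 2(4,2)–1(5,2)≠ 2(4,3)–1(5,3)≠  → 4/7 unlike.
Row 5: 1(5,0)–1(5,1)= 1(5,0)–2(6,0)≠ 1(5,1)–1(5,2)= 1(5,1)–2(6,1)≠ 1(5,2)–1(5,3)=  → 2/5 unlike.
Row 6: 2(6,0)–2(6,1)=  → 0/1 unlike.
Total adjacent occupied pairs: 41; unlike-type pairs: 12.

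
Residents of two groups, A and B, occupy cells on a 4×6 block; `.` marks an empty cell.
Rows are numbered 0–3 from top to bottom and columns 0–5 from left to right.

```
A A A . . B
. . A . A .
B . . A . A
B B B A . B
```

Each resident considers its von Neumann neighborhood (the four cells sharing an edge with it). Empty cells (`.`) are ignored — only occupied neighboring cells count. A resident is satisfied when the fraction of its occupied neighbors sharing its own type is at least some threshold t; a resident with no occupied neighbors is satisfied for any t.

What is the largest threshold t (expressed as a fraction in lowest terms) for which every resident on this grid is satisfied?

0/1

(0,0)A 1/1
(0,1)A 2/2
(0,2)A 2/2
(0,5)B — no occupied neighbors
(1,2)A 1/1
(1,4)A — no occupied neighbors
(2,0)B 1/1
(2,3)A 1/1
(2,5)A 0/1
(3,0)B 2/2
(3,1)B 2/2
(3,2)B 1/2
(3,3)A 1/2
(3,5)B 0/1
The smallest same-type fraction is 0/1 at (2,5), which reduces to 0/1. Any threshold above that leaves this resident unsatisfied.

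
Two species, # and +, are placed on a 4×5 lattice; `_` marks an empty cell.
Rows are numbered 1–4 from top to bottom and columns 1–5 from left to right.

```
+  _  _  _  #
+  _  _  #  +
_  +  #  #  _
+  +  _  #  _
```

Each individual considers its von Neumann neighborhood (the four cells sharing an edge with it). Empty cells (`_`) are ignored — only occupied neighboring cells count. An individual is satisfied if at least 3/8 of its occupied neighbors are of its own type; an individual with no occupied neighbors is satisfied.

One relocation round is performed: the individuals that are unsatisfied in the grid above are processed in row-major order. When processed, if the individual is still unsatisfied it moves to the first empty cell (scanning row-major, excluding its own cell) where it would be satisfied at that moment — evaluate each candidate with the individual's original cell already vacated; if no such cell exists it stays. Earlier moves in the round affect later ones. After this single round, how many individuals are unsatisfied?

1

Initially unsatisfied (in order): (1,5), (2,5).
  (1,5) → (1,3).
  (2,5) → (1,2).
Resulting grid:
+ + # _ _
+ _ _ # _
_ + # # _
+ + _ # _
Unsatisfied now: (1,3).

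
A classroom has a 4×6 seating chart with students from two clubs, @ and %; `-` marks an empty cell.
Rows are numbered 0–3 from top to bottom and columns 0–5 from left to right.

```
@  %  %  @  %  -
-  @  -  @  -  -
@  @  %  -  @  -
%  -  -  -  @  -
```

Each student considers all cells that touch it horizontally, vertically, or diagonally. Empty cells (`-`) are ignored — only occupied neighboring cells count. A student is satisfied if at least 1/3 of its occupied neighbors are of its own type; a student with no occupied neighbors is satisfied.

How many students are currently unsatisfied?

(0,0)@ 1/2 ✓
(0,1)% 1/3 ✓
(0,2)% 1/4 ✗
(0,3)@ 1/3 ✓
(0,4)% 0/2 ✗
(1,1)@ 3/6 ✓
(1,3)@ 2/5 ✓
(2,0)@ 2/3 ✓
(2,1)@ 2/4 ✓
(2,2)% 0/3 ✗
(2,4)@ 2/2 ✓
(3,0)% 0/2 ✗
(3,4)@ 1/1 ✓
Unsatisfied: (0,2), (0,4), (2,2), (3,0) — 4 in total.

4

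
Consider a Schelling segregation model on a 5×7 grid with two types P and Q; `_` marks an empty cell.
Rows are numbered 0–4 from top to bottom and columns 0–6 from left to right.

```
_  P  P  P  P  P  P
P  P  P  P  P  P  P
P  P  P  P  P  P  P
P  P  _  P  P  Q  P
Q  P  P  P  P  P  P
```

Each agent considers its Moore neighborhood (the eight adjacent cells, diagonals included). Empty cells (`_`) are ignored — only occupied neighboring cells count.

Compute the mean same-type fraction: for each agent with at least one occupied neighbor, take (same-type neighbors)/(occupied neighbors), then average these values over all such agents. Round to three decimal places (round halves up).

0.876

(0,1)P 4/4
(0,2)P 5/5
(0,3)P 5/5
(0,4)P 5/5
(0,5)P 5/5
(0,6)P 3/3
(1,0)P 4/4
(1,1)P 7/7
(1,2)P 8/8
(1,3)P 8/8
(1,4)P 8/8
(1,5)P 8/8
(1,6)P 5/5
(2,0)P 5/5
(2,1)P 7/7
(2,2)P 7/7
(2,3)P 7/7
(2,4)P 7/8
(2,5)P 7/8
(2,6)P 4/5
(3,0)P 4/5
(3,1)P 6/7
(3,3)P 7/7
(3,4)P 7/8
(3,5)Q 0/8
(3,6)P 4/5
(4,0)Q 0/3
(4,1)P 3/4
(4,2)P 4/4
(4,3)P 4/4
(4,4)P 4/5
(4,5)P 4/5
(4,6)P 2/3
Sum over 33 agents: 4/4 + 5/5 + 5/5 + 5/5 + 5/5 + 3/3 + 4/4 + 7/7 + 8/8 + 8/8 + 8/8 + 8/8 + 5/5 + 5/5 + 7/7 + 7/7 + 7/7 + 7/8 + 7/8 + 4/5 + 4/5 + 6/7 + 7/7 + 7/8 + 0/8 + 4/5 + 0/3 + 3/4 + 4/4 + 4/4 + 4/5 + 4/5 + 2/3 = 4855/168; mean = 4855/168 ÷ 33 = 4855/5544 = 0.875721… → 0.876.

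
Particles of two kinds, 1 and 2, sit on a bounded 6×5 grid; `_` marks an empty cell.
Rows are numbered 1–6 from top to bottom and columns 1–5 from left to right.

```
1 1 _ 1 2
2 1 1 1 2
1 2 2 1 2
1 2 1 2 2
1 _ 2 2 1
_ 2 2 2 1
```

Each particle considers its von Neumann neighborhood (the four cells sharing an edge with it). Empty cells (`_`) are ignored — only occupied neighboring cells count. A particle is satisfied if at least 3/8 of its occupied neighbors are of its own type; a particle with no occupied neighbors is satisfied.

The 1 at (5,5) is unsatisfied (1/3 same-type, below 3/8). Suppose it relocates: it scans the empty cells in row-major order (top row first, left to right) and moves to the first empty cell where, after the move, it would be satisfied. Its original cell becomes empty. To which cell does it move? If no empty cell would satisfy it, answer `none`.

Vacating (5,5). Empty cells in order:
  (1,3): 3/3 same-type → satisfied — stop here.

(1,3)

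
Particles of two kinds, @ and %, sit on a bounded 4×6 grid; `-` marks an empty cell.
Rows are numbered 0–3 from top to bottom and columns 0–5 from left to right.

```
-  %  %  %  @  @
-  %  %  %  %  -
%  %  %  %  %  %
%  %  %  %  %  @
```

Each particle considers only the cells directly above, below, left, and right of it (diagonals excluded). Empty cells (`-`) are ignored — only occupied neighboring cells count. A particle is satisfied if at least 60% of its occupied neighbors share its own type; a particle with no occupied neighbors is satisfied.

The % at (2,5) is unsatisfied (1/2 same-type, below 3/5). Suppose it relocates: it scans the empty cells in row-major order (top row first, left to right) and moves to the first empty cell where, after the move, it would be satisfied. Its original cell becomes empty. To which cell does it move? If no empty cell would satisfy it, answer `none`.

(0,0)

Vacating (2,5). Empty cells in order:
  (0,0): 1/1 same-type → satisfied — stop here.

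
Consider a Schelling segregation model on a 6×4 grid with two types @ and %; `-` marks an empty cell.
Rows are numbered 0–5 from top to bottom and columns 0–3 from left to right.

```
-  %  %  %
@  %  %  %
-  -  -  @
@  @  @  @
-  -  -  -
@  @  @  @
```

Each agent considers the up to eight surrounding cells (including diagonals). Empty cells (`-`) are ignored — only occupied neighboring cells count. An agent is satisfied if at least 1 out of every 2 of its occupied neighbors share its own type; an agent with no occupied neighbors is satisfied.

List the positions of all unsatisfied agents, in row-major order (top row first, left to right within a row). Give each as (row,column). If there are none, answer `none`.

(1,0)

(0,1)% 3/4 ✓
(0,2)% 5/5 ✓
(0,3)% 3/3 ✓
(1,0)@ 0/2 ✗
(1,1)% 3/4 ✓
(1,2)% 5/6 ✓
(1,3)% 3/4 ✓
(2,3)@ 2/4 ✓
(3,0)@ 1/1 ✓
(3,1)@ 2/2 ✓
(3,2)@ 3/3 ✓
(3,3)@ 2/2 ✓
(5,0)@ 1/1 ✓
(5,1)@ 2/2 ✓
(5,2)@ 2/2 ✓
(5,3)@ 1/1 ✓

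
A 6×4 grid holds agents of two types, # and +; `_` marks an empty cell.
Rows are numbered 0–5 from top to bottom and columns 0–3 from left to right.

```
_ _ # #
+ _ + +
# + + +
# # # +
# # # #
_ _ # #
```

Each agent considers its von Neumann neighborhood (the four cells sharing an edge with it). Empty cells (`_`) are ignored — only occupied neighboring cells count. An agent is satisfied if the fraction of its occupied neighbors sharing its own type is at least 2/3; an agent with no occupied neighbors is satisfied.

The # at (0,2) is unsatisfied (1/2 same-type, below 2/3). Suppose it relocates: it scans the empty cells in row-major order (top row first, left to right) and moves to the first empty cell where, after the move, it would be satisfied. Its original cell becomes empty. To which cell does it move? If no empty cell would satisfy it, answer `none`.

Vacating (0,2). Empty cells in order:
  (0,0): 0/1 same-type → still unsatisfied.
  (0,1): 0/0 same-type → satisfied — stop here.

(0,1)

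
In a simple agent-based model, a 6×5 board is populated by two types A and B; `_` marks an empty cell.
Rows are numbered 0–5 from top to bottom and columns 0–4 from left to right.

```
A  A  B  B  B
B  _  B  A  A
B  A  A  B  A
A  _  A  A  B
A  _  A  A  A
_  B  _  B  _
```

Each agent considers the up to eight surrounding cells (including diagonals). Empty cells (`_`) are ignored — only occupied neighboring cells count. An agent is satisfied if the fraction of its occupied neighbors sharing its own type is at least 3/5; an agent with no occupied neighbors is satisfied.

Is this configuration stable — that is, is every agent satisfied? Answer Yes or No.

No

(0,0)A 1/2 ✗
(0,1)A 1/4 ✗
(0,2)B 2/4 ✗
(0,3)B 3/5 ✓
(0,4)B 1/3 ✗
(1,0)B 1/4 ✗
(1,2)B 3/7 ✗
(1,3)A 3/8 ✗
(1,4)A 2/5 ✗
(2,0)B 1/3 ✗
(2,1)A 3/6 ✗
(2,2)A 4/6 ✓
(2,3)B 2/8 ✗
(2,4)A 3/5 ✓
(3,0)A 2/3 ✓
(3,2)A 5/6 ✓
(3,3)A 6/8 ✓
(3,4)B 1/5 ✗
(4,0)A 1/2 ✗
(4,2)A 3/5 ✓
(4,3)A 4/6 ✓
(4,4)A 2/4 ✗
(5,1)B 0/2 ✗
(5,3)B 0/3 ✗
For instance (0,0) has only 1/2 same-type neighbors, below 3/5.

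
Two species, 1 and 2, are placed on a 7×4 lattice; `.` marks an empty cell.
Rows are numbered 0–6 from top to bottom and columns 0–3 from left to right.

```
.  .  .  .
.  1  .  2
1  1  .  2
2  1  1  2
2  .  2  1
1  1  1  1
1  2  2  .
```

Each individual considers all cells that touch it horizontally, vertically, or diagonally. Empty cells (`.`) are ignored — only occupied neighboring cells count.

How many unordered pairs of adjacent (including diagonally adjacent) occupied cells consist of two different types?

22

Scan each occupied cell's neighbors to the right and below (and the two forward diagonals) so each pair is counted once.
Row 1: 1(1,1)–1(2,1)= 1(1,1)–1(2,0)= 2(1,3)–2(2,3)=  → 0/3 unlike.
Row 2: 1(2,0)–1(2,1)= 1(2,0)–2(3,0)≠ 1(2,0)–1(3,1)= 1(2,1)–1(3,1)= 1(2,1)–1(3,2)= 1(2,1)–2(3,0)≠ 2(2,3)–2(3,3)= 2(2,3)–1(3,2)≠  → 3/8 unlike.
Row 3: 2(3,0)–1(3,1)≠ 2(3,0)–2(4,0)= 1(3,1)–1(3,2)= 1(3,1)–2(4,2)≠ 1(3,1)–2(4,0)≠ 1(3,2)–2(3,3)≠ 1(3,2)–2(4,2)≠ 1(3,2)–1(4,3)= 2(3,3)–1(4,3)≠ 2(3,3)–2(4,2)=  → 6/10 unlike.
Row 4: 2(4,0)–1(5,0)≠ 2(4,0)–1(5,1)≠ 2(4,2)–1(4,3)≠ 2(4,2)–1(5,2)≠ 2(4,2)–1(5,3)≠ 2(4,2)–1(5,1)≠ 1(4,3)–1(5,3)= 1(4,3)–1(5,2)=  → 6/8 unlike.
Row 5: 1(5,0)–1(5,1)= 1(5,0)–1(6,0)= 1(5,0)–2(6,1)≠ 1(5,1)–1(5,2)= 1(5,1)–2(6,1)≠ 1(5,1)–2(6,2)≠ 1(5,1)–1(6,0)= 1(5,2)–1(5,3)= 1(5,2)–2(6,2)≠ 1(5,2)–2(6,1)≠ 1(5,3)–2(6,2)≠  → 6/11 unlike.
Row 6: 1(6,0)–2(6,1)≠ 2(6,1)–2(6,2)=  → 1/2 unlike.
Total adjacent occupied pairs: 42; unlike-type pairs: 22.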